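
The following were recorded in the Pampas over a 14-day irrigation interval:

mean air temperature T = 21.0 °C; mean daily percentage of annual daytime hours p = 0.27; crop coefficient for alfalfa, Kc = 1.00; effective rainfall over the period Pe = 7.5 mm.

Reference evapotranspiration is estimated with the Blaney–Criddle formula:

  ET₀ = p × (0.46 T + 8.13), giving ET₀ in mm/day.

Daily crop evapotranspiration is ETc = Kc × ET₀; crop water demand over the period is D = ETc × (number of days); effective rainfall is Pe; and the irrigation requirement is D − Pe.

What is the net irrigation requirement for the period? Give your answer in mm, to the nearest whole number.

ET₀ = 0.27 × (0.46 × 21.0 + 8.13) = 0.27 × 17.790 = 4.8033 mm/d
ETc = Kc × ET₀ = 1.00 × 4.8033 = 4.8033 mm/d
Crop demand D = ETc × 14 d = 4.8033 × 14 = 67.246 mm
D − Pe = 67.246 − 7.5 = 59.746 mm

60 mm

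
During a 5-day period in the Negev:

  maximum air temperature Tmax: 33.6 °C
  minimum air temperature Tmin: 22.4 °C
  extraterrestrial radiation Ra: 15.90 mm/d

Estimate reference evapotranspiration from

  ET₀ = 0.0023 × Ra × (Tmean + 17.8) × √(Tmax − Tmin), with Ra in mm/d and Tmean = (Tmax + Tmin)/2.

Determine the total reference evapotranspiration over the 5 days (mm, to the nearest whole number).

28 mm

Tmean = (33.6 + 22.4)/2 = 28.00 °C
ET₀ = 0.0023 × 15.90 × (28.00 + 17.8) × √11.2 = 0.0023 × 15.90 × 45.80 × 3.3466 = 5.6052 mm/d
Over 5 days: 5.6052 × 5 = 28.026 mm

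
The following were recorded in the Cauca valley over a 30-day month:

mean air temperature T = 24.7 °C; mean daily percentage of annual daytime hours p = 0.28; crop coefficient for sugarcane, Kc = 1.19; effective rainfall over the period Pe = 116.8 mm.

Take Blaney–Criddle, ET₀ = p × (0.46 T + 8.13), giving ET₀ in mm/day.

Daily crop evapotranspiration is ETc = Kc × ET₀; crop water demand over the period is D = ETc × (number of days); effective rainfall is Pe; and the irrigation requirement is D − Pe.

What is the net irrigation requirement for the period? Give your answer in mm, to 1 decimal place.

78.0 mm

ET₀ = 0.28 × (0.46 × 24.7 + 8.13) = 0.28 × 19.492 = 5.4578 mm/d
ETc = Kc × ET₀ = 1.19 × 5.4578 = 6.4948 mm/d
Crop demand D = ETc × 30 d = 6.4948 × 30 = 194.844 mm
D − Pe = 194.844 − 116.8 = 78.044 mm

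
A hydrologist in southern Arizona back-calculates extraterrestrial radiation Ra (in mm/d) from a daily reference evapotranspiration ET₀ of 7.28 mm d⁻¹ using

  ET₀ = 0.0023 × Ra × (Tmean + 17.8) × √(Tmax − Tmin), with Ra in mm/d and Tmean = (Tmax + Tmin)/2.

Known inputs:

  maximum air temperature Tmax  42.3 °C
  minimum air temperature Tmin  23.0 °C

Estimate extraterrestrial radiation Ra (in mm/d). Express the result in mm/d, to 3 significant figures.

Tmean = 32.65 °C; √ΔT = 4.3932
Ra = ET₀ / [0.0023 × (Tmean+17.8) × √ΔT] = 7.28 / (0.0023 × 50.45 × 4.3932) = 14.281 mm/d

14.3 mm/d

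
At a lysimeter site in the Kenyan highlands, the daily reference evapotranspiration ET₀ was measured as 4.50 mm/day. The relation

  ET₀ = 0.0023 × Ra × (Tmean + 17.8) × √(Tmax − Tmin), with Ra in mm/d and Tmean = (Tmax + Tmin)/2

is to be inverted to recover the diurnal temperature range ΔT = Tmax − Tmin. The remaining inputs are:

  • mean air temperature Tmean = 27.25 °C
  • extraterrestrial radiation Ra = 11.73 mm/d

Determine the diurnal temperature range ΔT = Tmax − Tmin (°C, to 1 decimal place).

13.7 °C

√ΔT = ET₀ / [0.0023 × Ra × (Tmean+17.8)] = 4.50 / (0.0023 × 11.73 × 45.05) = 3.7025
ΔT = 3.7025² = 13.709 °C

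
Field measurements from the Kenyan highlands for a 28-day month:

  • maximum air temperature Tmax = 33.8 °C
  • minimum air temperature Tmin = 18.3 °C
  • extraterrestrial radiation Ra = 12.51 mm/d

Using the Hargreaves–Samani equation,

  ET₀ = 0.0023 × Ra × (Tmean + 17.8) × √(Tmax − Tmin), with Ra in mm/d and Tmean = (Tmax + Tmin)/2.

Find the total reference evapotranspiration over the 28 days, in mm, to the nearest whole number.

Tmean = (33.8 + 18.3)/2 = 26.05 °C
ET₀ = 0.0023 × 12.51 × (26.05 + 17.8) × √15.5 = 0.0023 × 12.51 × 43.85 × 3.9370 = 4.9673 mm/d
Over 28 days: 4.9673 × 28 = 139.084 mm

139 mm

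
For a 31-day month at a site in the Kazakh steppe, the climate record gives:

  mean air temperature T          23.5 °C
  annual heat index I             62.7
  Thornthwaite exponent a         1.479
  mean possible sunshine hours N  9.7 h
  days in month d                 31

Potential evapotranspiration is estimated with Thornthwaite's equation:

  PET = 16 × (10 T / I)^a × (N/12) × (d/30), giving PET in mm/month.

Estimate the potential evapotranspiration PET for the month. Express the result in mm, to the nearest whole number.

94 mm

10T/I = 10 × 23.5 / 62.7 = 3.7480
(10T/I)^a = 3.7480^1.479 = 7.0575
Uncorrected PET = 16 × 7.0575 = 112.920 mm
Correction = (N/12)(d/30) = (9.7/12)(31/30) = 0.8353
PET = 112.920 × 0.8353 = 94.322 mm/month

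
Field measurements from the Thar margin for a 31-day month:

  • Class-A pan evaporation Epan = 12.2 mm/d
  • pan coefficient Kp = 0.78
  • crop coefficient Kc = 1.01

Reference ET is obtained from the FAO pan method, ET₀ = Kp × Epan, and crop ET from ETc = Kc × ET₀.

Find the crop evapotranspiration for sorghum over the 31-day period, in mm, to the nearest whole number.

ET₀ = 0.78 × 12.2 = 9.5160 mm/d
ETc = Kc × ET₀ = 1.01 × 9.5160 = 9.6112 mm/d
Over 31 days: 9.6112 × 31 = 297.947 mm

298 mm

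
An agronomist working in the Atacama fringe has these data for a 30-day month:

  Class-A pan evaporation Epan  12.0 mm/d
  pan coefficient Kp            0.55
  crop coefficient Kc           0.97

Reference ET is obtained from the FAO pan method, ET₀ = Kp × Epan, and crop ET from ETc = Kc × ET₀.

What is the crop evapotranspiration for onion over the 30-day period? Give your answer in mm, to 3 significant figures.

192 mm

ET₀ = 0.55 × 12.0 = 6.6000 mm/d
ETc = Kc × ET₀ = 0.97 × 6.6000 = 6.4020 mm/d
Over 30 days: 6.4020 × 30 = 192.060 mm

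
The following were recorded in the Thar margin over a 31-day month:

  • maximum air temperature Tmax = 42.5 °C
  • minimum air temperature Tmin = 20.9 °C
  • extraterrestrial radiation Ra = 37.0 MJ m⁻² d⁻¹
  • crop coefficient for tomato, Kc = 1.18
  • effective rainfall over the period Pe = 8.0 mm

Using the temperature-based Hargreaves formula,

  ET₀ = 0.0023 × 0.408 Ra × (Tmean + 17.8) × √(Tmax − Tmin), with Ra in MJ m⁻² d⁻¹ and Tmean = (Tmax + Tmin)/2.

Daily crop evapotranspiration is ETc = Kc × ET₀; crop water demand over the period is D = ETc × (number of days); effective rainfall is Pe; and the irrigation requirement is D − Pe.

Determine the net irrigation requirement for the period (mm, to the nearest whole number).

284 mm

Tmean = (42.5 + 20.9)/2 = 31.70 °C
0.408 Ra = 0.408 × 37.0 = 15.0960 mm/d equivalent
ET₀ = 0.0023 × 15.0960 × (31.70 + 17.8) × √21.6 = 0.0023 × 15.0960 × 49.50 × 4.6476 = 7.9877 mm/d
ETc = Kc × ET₀ = 1.18 × 7.9877 = 9.4255 mm/d
Crop demand D = ETc × 31 d = 9.4255 × 31 = 292.191 mm
D − Pe = 292.191 − 8.0 = 284.191 mm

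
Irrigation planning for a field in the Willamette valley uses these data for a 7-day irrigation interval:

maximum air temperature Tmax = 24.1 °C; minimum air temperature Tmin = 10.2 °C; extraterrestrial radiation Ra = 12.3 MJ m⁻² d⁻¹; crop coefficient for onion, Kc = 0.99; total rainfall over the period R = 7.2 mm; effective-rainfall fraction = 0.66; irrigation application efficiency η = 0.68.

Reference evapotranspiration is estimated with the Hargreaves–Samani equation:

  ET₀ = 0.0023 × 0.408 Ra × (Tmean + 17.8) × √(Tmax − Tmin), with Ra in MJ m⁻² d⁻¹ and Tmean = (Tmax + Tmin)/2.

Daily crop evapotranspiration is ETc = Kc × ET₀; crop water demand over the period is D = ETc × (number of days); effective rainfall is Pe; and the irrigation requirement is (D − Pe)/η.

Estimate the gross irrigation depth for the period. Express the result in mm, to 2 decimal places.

Tmean = (24.1 + 10.2)/2 = 17.15 °C
0.408 Ra = 0.408 × 12.3 = 5.0184 mm/d equivalent
ET₀ = 0.0023 × 5.0184 × (17.15 + 17.8) × √13.9 = 0.0023 × 5.0184 × 34.95 × 3.7283 = 1.5040 mm/d
ETc = Kc × ET₀ = 0.99 × 1.5040 = 1.4890 mm/d
Crop demand D = ETc × 7 d = 1.4890 × 7 = 10.423 mm
Pe = 0.66 × 7.2 = 4.752 mm
D − Pe = 10.423 − 4.752 = 5.671 mm
Gross irrigation = 5.671 / 0.68 = 8.340 mm

8.34 mm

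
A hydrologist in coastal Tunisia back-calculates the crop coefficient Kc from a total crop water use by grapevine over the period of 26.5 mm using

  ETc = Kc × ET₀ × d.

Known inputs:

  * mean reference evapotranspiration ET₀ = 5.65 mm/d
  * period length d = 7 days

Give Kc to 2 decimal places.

ETc = Kc × ET₀ × d  ⇒  Kc = ETc / (ET₀ × d)
Kc = 26.5 / (5.65 × 7) = 26.5 / 39.55 = 0.6700

0.67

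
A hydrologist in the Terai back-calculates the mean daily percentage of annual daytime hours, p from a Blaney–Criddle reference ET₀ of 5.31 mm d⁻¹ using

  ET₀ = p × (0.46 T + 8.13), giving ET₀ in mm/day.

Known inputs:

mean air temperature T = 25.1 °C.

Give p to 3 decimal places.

0.270

p = ET₀ / (0.46 T + 8.13) = 5.31 / (0.46 × 25.1 + 8.13) = 5.31 / 19.676 = 0.2699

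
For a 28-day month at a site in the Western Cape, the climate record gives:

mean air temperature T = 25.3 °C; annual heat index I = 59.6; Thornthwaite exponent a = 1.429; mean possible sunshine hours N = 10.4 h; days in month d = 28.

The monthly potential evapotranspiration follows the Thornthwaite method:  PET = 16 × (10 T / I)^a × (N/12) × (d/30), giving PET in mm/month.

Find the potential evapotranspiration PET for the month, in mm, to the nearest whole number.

10T/I = 10 × 25.3 / 59.6 = 4.2450
(10T/I)^a = 4.2450^1.429 = 7.8929
Uncorrected PET = 16 × 7.8929 = 126.286 mm
Correction = (N/12)(d/30) = (10.4/12)(28/30) = 0.8089
PET = 126.286 × 0.8089 = 102.153 mm/month

102 mm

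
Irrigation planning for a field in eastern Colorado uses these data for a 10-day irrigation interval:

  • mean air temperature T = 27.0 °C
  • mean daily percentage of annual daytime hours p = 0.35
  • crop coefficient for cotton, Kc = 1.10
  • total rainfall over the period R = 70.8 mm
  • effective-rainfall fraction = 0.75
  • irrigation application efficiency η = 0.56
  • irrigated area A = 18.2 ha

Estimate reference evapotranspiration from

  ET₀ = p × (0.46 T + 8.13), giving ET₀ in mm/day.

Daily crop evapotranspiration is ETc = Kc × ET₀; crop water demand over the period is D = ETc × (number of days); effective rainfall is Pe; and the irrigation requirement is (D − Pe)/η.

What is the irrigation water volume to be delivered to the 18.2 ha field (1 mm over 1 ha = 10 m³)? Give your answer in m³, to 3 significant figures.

8460 m³

ET₀ = 0.35 × (0.46 × 27.0 + 8.13) = 0.35 × 20.550 = 7.1925 mm/d
ETc = Kc × ET₀ = 1.10 × 7.1925 = 7.9118 mm/d
Crop demand D = ETc × 10 d = 7.9118 × 10 = 79.118 mm
Pe = 0.75 × 70.8 = 53.100 mm
D − Pe = 79.118 − 53.100 = 26.018 mm
Gross irrigation = 26.018 / 0.56 = 46.461 mm
Volume = 46.461 mm × 18.2 ha × 10 = 8455.9 m³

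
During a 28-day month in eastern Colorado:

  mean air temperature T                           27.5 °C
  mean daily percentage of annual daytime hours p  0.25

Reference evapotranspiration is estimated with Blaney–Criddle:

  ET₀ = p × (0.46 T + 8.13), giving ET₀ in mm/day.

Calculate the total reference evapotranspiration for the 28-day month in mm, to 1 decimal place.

145.5 mm

ET₀ = 0.25 × (0.46 × 27.5 + 8.13) = 0.25 × 20.780 = 5.1950 mm/d
Monthly total = 5.1950 × 28 = 145.460 mm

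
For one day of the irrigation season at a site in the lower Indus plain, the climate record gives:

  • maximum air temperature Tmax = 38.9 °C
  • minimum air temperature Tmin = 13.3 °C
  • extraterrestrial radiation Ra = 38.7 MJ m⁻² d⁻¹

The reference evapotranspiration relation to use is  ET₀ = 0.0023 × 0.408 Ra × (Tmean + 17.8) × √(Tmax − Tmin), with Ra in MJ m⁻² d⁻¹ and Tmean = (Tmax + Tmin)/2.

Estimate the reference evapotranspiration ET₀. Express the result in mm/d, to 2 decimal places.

Tmean = (38.9 + 13.3)/2 = 26.10 °C
0.408 Ra = 0.408 × 38.7 = 15.7896 mm/d equivalent
ET₀ = 0.0023 × 15.7896 × (26.10 + 17.8) × √25.6 = 0.0023 × 15.7896 × 43.90 × 5.0596 = 8.0664 mm/d

8.07 mm/d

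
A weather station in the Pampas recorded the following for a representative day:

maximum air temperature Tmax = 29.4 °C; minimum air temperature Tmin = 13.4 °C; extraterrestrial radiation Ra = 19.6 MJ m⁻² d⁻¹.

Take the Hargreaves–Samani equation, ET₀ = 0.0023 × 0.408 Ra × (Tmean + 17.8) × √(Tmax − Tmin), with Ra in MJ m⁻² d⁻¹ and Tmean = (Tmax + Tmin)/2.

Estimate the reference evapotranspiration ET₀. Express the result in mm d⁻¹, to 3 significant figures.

2.88 mm d⁻¹

Tmean = (29.4 + 13.4)/2 = 21.40 °C
0.408 Ra = 0.408 × 19.6 = 7.9968 mm/d equivalent
ET₀ = 0.0023 × 7.9968 × (21.40 + 17.8) × √16.0 = 0.0023 × 7.9968 × 39.20 × 4.0000 = 2.8840 mm/d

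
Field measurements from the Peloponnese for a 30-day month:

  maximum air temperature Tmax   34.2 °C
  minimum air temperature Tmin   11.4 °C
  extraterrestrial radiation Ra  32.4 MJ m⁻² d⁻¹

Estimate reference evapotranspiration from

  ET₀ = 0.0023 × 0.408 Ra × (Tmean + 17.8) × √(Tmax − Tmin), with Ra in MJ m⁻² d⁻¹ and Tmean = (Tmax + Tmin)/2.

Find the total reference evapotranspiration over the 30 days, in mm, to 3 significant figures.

177 mm

Tmean = (34.2 + 11.4)/2 = 22.80 °C
0.408 Ra = 0.408 × 32.4 = 13.2192 mm/d equivalent
ET₀ = 0.0023 × 13.2192 × (22.80 + 17.8) × √22.8 = 0.0023 × 13.2192 × 40.60 × 4.7749 = 5.8942 mm/d
Over 30 days: 5.8942 × 30 = 176.826 mm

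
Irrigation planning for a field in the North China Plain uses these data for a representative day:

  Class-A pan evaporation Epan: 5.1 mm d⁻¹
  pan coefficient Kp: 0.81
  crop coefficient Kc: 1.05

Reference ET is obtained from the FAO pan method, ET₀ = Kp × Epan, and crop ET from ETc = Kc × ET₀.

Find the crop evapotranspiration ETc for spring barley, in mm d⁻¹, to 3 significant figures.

ET₀ = 0.81 × 5.1 = 4.1310 mm/d
ETc = Kc × ET₀ = 1.05 × 4.1310 = 4.3376 mm/d

4.34 mm d⁻¹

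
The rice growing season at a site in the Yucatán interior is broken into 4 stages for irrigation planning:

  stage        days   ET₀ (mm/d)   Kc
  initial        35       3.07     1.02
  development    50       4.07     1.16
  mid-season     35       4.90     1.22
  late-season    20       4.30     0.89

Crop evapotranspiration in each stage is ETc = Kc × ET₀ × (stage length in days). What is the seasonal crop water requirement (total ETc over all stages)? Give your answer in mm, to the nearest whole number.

initial: 1.02 × 3.07 × 35 = 109.60 mm
development: 1.16 × 4.07 × 50 = 236.06 mm
mid-season: 1.22 × 4.90 × 35 = 209.23 mm
late-season: 0.89 × 4.30 × 20 = 76.54 mm
Seasonal total = 631.43 mm

631 mm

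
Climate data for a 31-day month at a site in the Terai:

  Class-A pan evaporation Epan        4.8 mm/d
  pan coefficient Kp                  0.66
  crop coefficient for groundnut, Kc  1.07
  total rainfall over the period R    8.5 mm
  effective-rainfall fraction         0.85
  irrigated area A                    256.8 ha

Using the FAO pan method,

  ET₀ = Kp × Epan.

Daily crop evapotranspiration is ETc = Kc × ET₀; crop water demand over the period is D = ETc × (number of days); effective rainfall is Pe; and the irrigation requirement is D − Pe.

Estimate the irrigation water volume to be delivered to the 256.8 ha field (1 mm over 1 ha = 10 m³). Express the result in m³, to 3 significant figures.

251000 m³

ET₀ = 0.66 × 4.8 = 3.1680 mm/d
ETc = Kc × ET₀ = 1.07 × 3.1680 = 3.3898 mm/d
Crop demand D = ETc × 31 d = 3.3898 × 31 = 105.084 mm
Pe = 0.85 × 8.5 = 7.225 mm
D − Pe = 105.084 − 7.225 = 97.859 mm
Volume = 97.859 mm × 256.8 ha × 10 = 251301.9 m³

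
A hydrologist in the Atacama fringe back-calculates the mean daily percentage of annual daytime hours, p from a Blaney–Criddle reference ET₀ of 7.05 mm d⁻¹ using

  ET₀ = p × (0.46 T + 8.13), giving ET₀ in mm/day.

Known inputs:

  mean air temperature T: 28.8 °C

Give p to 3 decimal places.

0.330

p = ET₀ / (0.46 T + 8.13) = 7.05 / (0.46 × 28.8 + 8.13) = 7.05 / 21.378 = 0.3298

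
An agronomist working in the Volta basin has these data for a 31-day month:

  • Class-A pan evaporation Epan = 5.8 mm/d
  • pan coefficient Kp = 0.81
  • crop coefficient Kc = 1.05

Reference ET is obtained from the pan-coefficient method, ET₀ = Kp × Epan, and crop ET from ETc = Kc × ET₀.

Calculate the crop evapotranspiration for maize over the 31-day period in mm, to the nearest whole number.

153 mm

ET₀ = 0.81 × 5.8 = 4.6980 mm/d
ETc = Kc × ET₀ = 1.05 × 4.6980 = 4.9329 mm/d
Over 31 days: 4.9329 × 31 = 152.920 mm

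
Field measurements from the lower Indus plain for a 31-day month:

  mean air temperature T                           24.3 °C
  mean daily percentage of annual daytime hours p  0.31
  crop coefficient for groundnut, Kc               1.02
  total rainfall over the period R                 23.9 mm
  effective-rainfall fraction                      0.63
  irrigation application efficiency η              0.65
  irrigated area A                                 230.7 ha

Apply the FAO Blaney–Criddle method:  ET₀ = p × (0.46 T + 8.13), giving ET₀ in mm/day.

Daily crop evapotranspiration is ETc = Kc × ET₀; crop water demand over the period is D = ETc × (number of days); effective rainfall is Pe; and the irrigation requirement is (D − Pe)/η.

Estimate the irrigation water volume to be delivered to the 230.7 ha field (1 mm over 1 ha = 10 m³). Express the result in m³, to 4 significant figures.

ET₀ = 0.31 × (0.46 × 24.3 + 8.13) = 0.31 × 19.308 = 5.9855 mm/d
ETc = Kc × ET₀ = 1.02 × 5.9855 = 6.1052 mm/d
Crop demand D = ETc × 31 d = 6.1052 × 31 = 189.261 mm
Pe = 0.63 × 23.9 = 15.057 mm
D − Pe = 189.261 − 15.057 = 174.204 mm
Gross irrigation = 174.204 / 0.65 = 268.006 mm
Volume = 268.006 mm × 230.7 ha × 10 = 618289.8 m³

618300 m³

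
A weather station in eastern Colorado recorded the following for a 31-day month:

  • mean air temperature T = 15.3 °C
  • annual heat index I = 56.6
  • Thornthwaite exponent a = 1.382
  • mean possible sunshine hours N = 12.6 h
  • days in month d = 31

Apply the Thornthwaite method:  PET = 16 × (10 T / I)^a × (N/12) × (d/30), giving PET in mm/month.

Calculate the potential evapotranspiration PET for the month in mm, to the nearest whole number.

69 mm

10T/I = 10 × 15.3 / 56.6 = 2.7032
(10T/I)^a = 2.7032^1.382 = 3.9524
Uncorrected PET = 16 × 3.9524 = 63.238 mm
Correction = (N/12)(d/30) = (12.6/12)(31/30) = 1.0850
PET = 63.238 × 1.0850 = 68.613 mm/month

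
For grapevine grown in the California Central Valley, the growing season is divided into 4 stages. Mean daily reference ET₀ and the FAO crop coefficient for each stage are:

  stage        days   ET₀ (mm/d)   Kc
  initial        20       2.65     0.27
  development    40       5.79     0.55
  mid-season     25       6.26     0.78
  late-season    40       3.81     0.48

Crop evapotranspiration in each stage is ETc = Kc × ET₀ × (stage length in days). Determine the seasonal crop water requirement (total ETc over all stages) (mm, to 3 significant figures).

337 mm

initial: 0.27 × 2.65 × 20 = 14.31 mm
development: 0.55 × 5.79 × 40 = 127.38 mm
mid-season: 0.78 × 6.26 × 25 = 122.07 mm
late-season: 0.48 × 3.81 × 40 = 73.15 mm
Seasonal total = 336.91 mm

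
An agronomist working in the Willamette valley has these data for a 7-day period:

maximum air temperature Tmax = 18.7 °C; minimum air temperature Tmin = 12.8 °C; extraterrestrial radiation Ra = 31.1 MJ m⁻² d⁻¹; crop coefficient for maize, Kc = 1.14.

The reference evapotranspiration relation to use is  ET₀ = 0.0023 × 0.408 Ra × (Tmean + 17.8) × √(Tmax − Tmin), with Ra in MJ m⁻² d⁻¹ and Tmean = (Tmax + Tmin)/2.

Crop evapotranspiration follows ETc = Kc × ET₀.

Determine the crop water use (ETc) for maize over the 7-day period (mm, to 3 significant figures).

Tmean = (18.7 + 12.8)/2 = 15.75 °C
0.408 Ra = 0.408 × 31.1 = 12.6888 mm/d equivalent
ET₀ = 0.0023 × 12.6888 × (15.75 + 17.8) × √5.9 = 0.0023 × 12.6888 × 33.55 × 2.4290 = 2.3783 mm/d
ETc = Kc × ET₀ = 1.14 × 2.3783 = 2.7113 mm/d
Over 7 days: 2.7113 × 7 = 18.979 mm

19.0 mm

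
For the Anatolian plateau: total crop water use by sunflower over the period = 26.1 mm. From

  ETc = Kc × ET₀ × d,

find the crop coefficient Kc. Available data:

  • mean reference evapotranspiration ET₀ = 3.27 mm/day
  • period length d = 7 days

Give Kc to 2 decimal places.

ETc = Kc × ET₀ × d  ⇒  Kc = ETc / (ET₀ × d)
Kc = 26.1 / (3.27 × 7) = 26.1 / 22.89 = 1.1402

1.14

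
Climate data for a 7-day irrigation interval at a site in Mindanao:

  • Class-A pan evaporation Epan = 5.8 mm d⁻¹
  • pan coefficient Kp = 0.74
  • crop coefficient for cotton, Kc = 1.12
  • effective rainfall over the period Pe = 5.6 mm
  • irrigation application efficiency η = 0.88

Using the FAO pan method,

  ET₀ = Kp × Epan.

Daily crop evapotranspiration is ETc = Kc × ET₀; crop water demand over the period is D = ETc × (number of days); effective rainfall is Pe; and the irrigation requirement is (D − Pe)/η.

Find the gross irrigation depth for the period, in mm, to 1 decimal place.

31.9 mm

ET₀ = 0.74 × 5.8 = 4.2920 mm/d
ETc = Kc × ET₀ = 1.12 × 4.2920 = 4.8070 mm/d
Crop demand D = ETc × 7 d = 4.8070 × 7 = 33.649 mm
D − Pe = 33.649 − 5.6 = 28.049 mm
Gross irrigation = 28.049 / 0.88 = 31.874 mm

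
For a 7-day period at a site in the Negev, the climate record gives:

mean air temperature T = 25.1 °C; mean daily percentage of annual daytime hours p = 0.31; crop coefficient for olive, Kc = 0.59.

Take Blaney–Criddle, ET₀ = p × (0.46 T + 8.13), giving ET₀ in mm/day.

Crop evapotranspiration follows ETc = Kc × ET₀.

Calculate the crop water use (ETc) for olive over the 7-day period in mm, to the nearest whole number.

ET₀ = 0.31 × (0.46 × 25.1 + 8.13) = 0.31 × 19.676 = 6.0996 mm/d
ETc = Kc × ET₀ = 0.59 × 6.0996 = 3.5988 mm/d
Over 7 days: 3.5988 × 7 = 25.192 mm

25 mm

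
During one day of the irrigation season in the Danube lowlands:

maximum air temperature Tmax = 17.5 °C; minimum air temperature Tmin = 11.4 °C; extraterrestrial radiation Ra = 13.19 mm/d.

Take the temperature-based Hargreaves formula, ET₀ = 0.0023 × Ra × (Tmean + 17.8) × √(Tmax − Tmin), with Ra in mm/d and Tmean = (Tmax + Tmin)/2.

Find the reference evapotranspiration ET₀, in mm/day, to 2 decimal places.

2.42 mm/day

Tmean = (17.5 + 11.4)/2 = 14.45 °C
ET₀ = 0.0023 × 13.19 × (14.45 + 17.8) × √6.1 = 0.0023 × 13.19 × 32.25 × 2.4698 = 2.4164 mm/d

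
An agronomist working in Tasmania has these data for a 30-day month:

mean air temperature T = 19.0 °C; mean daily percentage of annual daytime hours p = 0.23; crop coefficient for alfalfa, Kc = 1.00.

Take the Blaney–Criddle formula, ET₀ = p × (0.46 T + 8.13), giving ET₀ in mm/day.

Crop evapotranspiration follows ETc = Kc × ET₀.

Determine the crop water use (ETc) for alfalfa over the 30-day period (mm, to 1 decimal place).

ET₀ = 0.23 × (0.46 × 19.0 + 8.13) = 0.23 × 16.870 = 3.8801 mm/d
ETc = Kc × ET₀ = 1.00 × 3.8801 = 3.8801 mm/d
Over 30 days: 3.8801 × 30 = 116.403 mm

116.4 mm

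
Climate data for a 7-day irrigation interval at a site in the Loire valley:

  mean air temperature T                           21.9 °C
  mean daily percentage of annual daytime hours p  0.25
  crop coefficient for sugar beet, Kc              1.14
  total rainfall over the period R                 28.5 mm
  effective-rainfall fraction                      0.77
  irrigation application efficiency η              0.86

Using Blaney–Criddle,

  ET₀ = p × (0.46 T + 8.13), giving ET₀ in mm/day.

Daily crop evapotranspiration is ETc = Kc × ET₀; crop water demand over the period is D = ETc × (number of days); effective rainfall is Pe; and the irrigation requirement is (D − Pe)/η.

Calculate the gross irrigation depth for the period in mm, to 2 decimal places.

16.71 mm

ET₀ = 0.25 × (0.46 × 21.9 + 8.13) = 0.25 × 18.204 = 4.5510 mm/d
ETc = Kc × ET₀ = 1.14 × 4.5510 = 5.1881 mm/d
Crop demand D = ETc × 7 d = 5.1881 × 7 = 36.317 mm
Pe = 0.77 × 28.5 = 21.945 mm
D − Pe = 36.317 − 21.945 = 14.372 mm
Gross irrigation = 14.372 / 0.86 = 16.712 mm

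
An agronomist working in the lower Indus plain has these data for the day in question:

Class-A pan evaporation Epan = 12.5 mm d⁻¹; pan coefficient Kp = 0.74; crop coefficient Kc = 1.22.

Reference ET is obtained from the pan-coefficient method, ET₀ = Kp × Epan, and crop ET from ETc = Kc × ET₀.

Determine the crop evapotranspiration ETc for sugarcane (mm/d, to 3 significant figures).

ET₀ = 0.74 × 12.5 = 9.2500 mm/d
ETc = Kc × ET₀ = 1.22 × 9.2500 = 11.2850 mm/d

11.3 mm/d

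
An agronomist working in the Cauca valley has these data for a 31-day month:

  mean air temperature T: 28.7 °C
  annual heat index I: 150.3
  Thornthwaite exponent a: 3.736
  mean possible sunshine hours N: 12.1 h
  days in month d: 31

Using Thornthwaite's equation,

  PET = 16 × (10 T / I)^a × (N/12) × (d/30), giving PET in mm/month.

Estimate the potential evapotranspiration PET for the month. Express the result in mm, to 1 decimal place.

186.8 mm

10T/I = 10 × 28.7 / 150.3 = 1.9095
(10T/I)^a = 1.9095^3.736 = 11.2077
Uncorrected PET = 16 × 11.2077 = 179.323 mm
Correction = (N/12)(d/30) = (12.1/12)(31/30) = 1.0419
PET = 179.323 × 1.0419 = 186.837 mm/month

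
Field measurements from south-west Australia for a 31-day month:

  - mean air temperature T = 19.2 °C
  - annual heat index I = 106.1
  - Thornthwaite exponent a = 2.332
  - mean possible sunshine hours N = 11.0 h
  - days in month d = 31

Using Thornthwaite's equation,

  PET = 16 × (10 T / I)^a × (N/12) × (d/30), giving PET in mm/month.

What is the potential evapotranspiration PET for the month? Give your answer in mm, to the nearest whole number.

60 mm

10T/I = 10 × 19.2 / 106.1 = 1.8096
(10T/I)^a = 1.8096^2.332 = 3.9873
Uncorrected PET = 16 × 3.9873 = 63.797 mm
Correction = (N/12)(d/30) = (11.0/12)(31/30) = 0.9472
PET = 63.797 × 0.9472 = 60.429 mm/month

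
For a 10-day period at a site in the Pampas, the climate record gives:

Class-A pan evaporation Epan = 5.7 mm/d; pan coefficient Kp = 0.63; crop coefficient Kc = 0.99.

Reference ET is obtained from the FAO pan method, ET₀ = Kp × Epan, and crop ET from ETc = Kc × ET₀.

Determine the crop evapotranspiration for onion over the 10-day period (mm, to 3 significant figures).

35.6 mm

ET₀ = 0.63 × 5.7 = 3.5910 mm/d
ETc = Kc × ET₀ = 0.99 × 3.5910 = 3.5551 mm/d
Over 10 days: 3.5551 × 10 = 35.551 mm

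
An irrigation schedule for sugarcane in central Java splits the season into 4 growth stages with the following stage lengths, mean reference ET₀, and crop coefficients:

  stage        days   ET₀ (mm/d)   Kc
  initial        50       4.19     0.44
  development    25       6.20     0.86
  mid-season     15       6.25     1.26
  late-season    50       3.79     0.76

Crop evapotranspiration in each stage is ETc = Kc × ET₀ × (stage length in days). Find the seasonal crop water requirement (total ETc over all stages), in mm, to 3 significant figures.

initial: 0.44 × 4.19 × 50 = 92.18 mm
development: 0.86 × 6.20 × 25 = 133.30 mm
mid-season: 1.26 × 6.25 × 15 = 118.13 mm
late-season: 0.76 × 3.79 × 50 = 144.02 mm
Seasonal total = 487.63 mm

488 mm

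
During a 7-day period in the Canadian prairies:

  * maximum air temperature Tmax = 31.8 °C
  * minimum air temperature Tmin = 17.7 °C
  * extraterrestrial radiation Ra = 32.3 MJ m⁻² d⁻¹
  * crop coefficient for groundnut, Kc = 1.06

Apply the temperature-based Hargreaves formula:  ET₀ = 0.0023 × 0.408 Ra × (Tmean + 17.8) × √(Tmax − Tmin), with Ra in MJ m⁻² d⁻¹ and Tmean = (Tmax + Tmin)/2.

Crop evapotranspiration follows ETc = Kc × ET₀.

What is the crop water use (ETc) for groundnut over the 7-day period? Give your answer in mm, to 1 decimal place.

35.9 mm

Tmean = (31.8 + 17.7)/2 = 24.75 °C
0.408 Ra = 0.408 × 32.3 = 13.1784 mm/d equivalent
ET₀ = 0.0023 × 13.1784 × (24.75 + 17.8) × √14.1 = 0.0023 × 13.1784 × 42.55 × 3.7550 = 4.8428 mm/d
ETc = Kc × ET₀ = 1.06 × 4.8428 = 5.1334 mm/d
Over 7 days: 5.1334 × 7 = 35.934 mm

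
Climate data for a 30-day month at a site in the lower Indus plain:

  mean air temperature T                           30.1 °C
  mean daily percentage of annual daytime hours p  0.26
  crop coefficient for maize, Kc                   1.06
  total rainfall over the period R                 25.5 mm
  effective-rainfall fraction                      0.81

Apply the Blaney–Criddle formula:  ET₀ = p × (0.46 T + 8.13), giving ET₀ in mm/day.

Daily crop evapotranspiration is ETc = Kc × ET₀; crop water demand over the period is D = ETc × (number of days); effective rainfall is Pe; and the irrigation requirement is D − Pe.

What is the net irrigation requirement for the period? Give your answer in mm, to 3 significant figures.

161 mm

ET₀ = 0.26 × (0.46 × 30.1 + 8.13) = 0.26 × 21.976 = 5.7138 mm/d
ETc = Kc × ET₀ = 1.06 × 5.7138 = 6.0566 mm/d
Crop demand D = ETc × 30 d = 6.0566 × 30 = 181.698 mm
Pe = 0.81 × 25.5 = 20.655 mm
D − Pe = 181.698 − 20.655 = 161.043 mm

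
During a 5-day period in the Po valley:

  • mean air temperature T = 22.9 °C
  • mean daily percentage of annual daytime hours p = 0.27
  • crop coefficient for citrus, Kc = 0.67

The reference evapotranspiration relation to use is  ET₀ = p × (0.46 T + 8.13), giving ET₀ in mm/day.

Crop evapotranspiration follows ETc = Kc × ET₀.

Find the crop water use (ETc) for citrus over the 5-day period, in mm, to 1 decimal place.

ET₀ = 0.27 × (0.46 × 22.9 + 8.13) = 0.27 × 18.664 = 5.0393 mm/d
ETc = Kc × ET₀ = 0.67 × 5.0393 = 3.3763 mm/d
Over 5 days: 3.3763 × 5 = 16.882 mm

16.9 mm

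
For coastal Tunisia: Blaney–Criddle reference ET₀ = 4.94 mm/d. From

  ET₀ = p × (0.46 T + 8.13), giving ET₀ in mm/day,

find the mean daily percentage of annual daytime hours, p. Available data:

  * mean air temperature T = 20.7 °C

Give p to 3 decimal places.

0.280

p = ET₀ / (0.46 T + 8.13) = 4.94 / (0.46 × 20.7 + 8.13) = 4.94 / 17.652 = 0.2799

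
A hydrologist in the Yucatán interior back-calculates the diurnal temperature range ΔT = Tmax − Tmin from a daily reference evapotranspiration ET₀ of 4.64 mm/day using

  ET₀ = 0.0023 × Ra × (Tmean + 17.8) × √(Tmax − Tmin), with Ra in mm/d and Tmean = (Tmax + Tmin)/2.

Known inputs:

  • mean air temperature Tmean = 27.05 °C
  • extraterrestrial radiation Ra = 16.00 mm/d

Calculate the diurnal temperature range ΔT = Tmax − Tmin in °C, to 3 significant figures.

7.90 °C

√ΔT = ET₀ / [0.0023 × Ra × (Tmean+17.8)] = 4.64 / (0.0023 × 16.00 × 44.85) = 2.8113
ΔT = 2.8113² = 7.903 °C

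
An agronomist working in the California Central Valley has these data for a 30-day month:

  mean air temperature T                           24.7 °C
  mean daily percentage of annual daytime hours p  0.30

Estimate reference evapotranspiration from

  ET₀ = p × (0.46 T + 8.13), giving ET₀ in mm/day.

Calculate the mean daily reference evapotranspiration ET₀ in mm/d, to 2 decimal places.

5.85 mm/d

ET₀ = 0.30 × (0.46 × 24.7 + 8.13) = 0.30 × 19.492 = 5.8476 mm/d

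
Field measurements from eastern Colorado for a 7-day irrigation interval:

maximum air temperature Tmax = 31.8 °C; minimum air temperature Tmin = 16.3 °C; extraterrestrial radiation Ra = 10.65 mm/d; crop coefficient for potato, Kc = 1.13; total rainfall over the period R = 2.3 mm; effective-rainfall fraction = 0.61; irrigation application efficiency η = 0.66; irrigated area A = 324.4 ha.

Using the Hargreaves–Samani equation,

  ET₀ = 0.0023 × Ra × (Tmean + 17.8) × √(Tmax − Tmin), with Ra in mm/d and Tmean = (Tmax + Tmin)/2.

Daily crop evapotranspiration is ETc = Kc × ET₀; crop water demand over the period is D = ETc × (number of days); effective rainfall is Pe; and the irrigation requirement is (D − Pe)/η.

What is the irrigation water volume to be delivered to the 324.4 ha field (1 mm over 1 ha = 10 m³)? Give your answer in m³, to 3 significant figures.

Tmean = (31.8 + 16.3)/2 = 24.05 °C
ET₀ = 0.0023 × 10.65 × (24.05 + 17.8) × √15.5 = 0.0023 × 10.65 × 41.85 × 3.9370 = 4.0359 mm/d
ETc = Kc × ET₀ = 1.13 × 4.0359 = 4.5606 mm/d
Crop demand D = ETc × 7 d = 4.5606 × 7 = 31.924 mm
Pe = 0.61 × 2.3 = 1.403 mm
D − Pe = 31.924 − 1.403 = 30.521 mm
Gross irrigation = 30.521 / 0.66 = 46.244 mm
Volume = 46.244 mm × 324.4 ha × 10 = 150015.5 m³

150000 m³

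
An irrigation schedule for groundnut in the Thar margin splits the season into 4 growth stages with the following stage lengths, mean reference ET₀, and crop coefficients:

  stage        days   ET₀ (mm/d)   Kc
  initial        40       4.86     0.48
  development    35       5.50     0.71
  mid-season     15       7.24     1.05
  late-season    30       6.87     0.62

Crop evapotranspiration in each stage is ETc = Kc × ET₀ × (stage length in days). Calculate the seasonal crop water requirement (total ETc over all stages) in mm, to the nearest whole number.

472 mm

initial: 0.48 × 4.86 × 40 = 93.31 mm
development: 0.71 × 5.50 × 35 = 136.68 mm
mid-season: 1.05 × 7.24 × 15 = 114.03 mm
late-season: 0.62 × 6.87 × 30 = 127.78 mm
Seasonal total = 471.80 mm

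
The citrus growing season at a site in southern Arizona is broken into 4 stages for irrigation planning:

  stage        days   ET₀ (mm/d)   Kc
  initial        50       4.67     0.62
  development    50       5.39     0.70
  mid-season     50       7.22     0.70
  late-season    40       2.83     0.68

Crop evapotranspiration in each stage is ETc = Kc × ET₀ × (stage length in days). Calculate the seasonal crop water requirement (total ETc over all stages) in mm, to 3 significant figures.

663 mm

initial: 0.62 × 4.67 × 50 = 144.77 mm
development: 0.70 × 5.39 × 50 = 188.65 mm
mid-season: 0.70 × 7.22 × 50 = 252.70 mm
late-season: 0.68 × 2.83 × 40 = 76.98 mm
Seasonal total = 663.10 mm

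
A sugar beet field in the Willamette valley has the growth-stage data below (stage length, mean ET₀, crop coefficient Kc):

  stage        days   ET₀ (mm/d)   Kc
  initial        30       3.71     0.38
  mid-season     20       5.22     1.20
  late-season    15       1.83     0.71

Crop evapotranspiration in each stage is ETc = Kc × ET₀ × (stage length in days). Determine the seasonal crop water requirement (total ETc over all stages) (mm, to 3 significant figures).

initial: 0.38 × 3.71 × 30 = 42.29 mm
mid-season: 1.20 × 5.22 × 20 = 125.28 mm
late-season: 0.71 × 1.83 × 15 = 19.49 mm
Seasonal total = 187.06 mm

187 mm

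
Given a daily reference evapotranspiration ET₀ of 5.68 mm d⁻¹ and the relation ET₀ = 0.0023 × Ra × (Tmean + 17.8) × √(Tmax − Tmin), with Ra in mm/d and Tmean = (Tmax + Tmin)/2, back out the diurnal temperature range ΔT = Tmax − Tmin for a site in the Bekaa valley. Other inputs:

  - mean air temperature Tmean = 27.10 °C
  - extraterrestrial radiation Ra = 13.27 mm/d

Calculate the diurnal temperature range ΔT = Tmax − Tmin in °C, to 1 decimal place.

17.2 °C

√ΔT = ET₀ / [0.0023 × Ra × (Tmean+17.8)] = 5.68 / (0.0023 × 13.27 × 44.90) = 4.1448
ΔT = 4.1448² = 17.179 °C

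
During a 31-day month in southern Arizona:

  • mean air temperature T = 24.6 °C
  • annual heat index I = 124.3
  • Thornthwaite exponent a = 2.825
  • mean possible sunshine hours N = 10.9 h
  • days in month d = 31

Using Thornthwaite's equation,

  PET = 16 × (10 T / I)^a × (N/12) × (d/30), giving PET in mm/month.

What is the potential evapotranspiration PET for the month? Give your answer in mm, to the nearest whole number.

103 mm

10T/I = 10 × 24.6 / 124.3 = 1.9791
(10T/I)^a = 1.9791^2.825 = 6.8789
Uncorrected PET = 16 × 6.8789 = 110.062 mm
Correction = (N/12)(d/30) = (10.9/12)(31/30) = 0.9386
PET = 110.062 × 0.9386 = 103.304 mm/month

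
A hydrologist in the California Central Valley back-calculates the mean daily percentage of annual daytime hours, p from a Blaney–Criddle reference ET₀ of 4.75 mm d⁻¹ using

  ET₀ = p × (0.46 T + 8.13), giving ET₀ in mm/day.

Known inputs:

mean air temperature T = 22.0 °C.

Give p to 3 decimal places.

0.260

p = ET₀ / (0.46 T + 8.13) = 4.75 / (0.46 × 22.0 + 8.13) = 4.75 / 18.250 = 0.2603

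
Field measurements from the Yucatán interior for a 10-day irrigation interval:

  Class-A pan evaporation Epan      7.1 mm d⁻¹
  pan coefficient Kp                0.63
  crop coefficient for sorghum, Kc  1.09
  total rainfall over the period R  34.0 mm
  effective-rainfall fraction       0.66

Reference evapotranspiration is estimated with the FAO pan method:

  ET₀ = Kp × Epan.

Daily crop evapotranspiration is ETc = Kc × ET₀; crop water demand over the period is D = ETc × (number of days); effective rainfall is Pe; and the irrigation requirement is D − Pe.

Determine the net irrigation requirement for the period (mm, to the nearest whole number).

ET₀ = 0.63 × 7.1 = 4.4730 mm/d
ETc = Kc × ET₀ = 1.09 × 4.4730 = 4.8756 mm/d
Crop demand D = ETc × 10 d = 4.8756 × 10 = 48.756 mm
Pe = 0.66 × 34.0 = 22.440 mm
D − Pe = 48.756 − 22.440 = 26.316 mm

26 mm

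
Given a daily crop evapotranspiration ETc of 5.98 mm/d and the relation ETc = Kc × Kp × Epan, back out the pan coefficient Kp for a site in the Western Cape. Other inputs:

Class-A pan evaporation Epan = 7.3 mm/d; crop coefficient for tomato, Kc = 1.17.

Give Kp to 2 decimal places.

ETc = Kc × Kp × Epan  ⇒  Kp = ETc / (Kc × Epan)
Kp = 5.98 / (1.17 × 7.3) = 5.98 / 8.541 = 0.7002

0.70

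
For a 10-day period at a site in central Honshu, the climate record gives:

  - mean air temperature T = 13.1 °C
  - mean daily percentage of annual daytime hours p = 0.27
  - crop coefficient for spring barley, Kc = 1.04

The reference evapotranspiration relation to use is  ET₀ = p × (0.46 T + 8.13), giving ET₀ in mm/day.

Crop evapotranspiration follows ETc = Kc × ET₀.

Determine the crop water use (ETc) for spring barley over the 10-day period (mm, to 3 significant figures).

39.8 mm

ET₀ = 0.27 × (0.46 × 13.1 + 8.13) = 0.27 × 14.156 = 3.8221 mm/d
ETc = Kc × ET₀ = 1.04 × 3.8221 = 3.9750 mm/d
Over 10 days: 3.9750 × 10 = 39.750 mm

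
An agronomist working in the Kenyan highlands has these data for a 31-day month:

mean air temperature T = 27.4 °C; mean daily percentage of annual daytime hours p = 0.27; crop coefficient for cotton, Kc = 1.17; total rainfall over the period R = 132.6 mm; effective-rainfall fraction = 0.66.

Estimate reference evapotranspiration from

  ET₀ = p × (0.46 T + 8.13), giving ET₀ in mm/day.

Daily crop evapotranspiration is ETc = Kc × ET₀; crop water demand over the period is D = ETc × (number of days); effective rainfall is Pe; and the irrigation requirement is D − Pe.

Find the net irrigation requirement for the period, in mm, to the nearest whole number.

ET₀ = 0.27 × (0.46 × 27.4 + 8.13) = 0.27 × 20.734 = 5.5982 mm/d
ETc = Kc × ET₀ = 1.17 × 5.5982 = 6.5499 mm/d
Crop demand D = ETc × 31 d = 6.5499 × 31 = 203.047 mm
Pe = 0.66 × 132.6 = 87.516 mm
D − Pe = 203.047 − 87.516 = 115.531 mm

116 mm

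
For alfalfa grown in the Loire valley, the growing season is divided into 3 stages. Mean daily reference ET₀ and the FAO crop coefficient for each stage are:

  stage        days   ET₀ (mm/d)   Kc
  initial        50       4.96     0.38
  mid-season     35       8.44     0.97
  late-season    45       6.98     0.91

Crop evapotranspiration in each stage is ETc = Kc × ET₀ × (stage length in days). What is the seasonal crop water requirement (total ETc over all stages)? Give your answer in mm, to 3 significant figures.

667 mm

initial: 0.38 × 4.96 × 50 = 94.24 mm
mid-season: 0.97 × 8.44 × 35 = 286.54 mm
late-season: 0.91 × 6.98 × 45 = 285.83 mm
Seasonal total = 666.61 mm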